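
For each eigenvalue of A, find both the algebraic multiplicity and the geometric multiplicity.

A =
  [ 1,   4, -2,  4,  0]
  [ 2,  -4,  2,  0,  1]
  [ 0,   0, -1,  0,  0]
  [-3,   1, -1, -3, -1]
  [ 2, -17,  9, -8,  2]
λ = -1: alg = 5, geom = 2

Step 1 — factor the characteristic polynomial to read off the algebraic multiplicities:
  χ_A(x) = (x + 1)^5

Step 2 — compute geometric multiplicities via the rank-nullity identity g(λ) = n − rank(A − λI):
  rank(A − (-1)·I) = 3, so dim ker(A − (-1)·I) = n − 3 = 2

Summary:
  λ = -1: algebraic multiplicity = 5, geometric multiplicity = 2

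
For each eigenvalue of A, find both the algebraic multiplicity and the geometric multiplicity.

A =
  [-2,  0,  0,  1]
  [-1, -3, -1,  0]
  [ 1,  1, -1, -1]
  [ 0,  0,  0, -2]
λ = -2: alg = 4, geom = 2

Step 1 — factor the characteristic polynomial to read off the algebraic multiplicities:
  χ_A(x) = (x + 2)^4

Step 2 — compute geometric multiplicities via the rank-nullity identity g(λ) = n − rank(A − λI):
  rank(A − (-2)·I) = 2, so dim ker(A − (-2)·I) = n − 2 = 2

Summary:
  λ = -2: algebraic multiplicity = 4, geometric multiplicity = 2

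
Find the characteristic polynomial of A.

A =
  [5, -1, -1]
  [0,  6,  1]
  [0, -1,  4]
x^3 - 15*x^2 + 75*x - 125

Expanding det(x·I − A) (e.g. by cofactor expansion or by noting that A is similar to its Jordan form J, which has the same characteristic polynomial as A) gives
  χ_A(x) = x^3 - 15*x^2 + 75*x - 125
which factors as (x - 5)^3. The eigenvalues (with algebraic multiplicities) are λ = 5 with multiplicity 3.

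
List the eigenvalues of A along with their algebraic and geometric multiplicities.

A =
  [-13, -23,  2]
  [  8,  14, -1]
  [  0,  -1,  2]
λ = 1: alg = 3, geom = 1

Step 1 — factor the characteristic polynomial to read off the algebraic multiplicities:
  χ_A(x) = (x - 1)^3

Step 2 — compute geometric multiplicities via the rank-nullity identity g(λ) = n − rank(A − λI):
  rank(A − (1)·I) = 2, so dim ker(A − (1)·I) = n − 2 = 1

Summary:
  λ = 1: algebraic multiplicity = 3, geometric multiplicity = 1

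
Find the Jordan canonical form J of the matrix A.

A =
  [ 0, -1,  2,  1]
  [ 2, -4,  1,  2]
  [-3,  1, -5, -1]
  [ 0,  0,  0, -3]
J_3(-3) ⊕ J_1(-3)

The characteristic polynomial is
  det(x·I − A) = x^4 + 12*x^3 + 54*x^2 + 108*x + 81 = (x + 3)^4

Eigenvalues and multiplicities (the geometric multiplicity of λ is n − rank(A − λI), which equals the number of Jordan blocks for λ):
  λ = -3: algebraic multiplicity = 4, geometric multiplicity = 2

Determining the block sizes for each eigenvalue:
  λ = -3: with am = 4 and gm = 2, the partition is not yet determined (e.g. several partitions of 4 into 2 parts exist). Let N = A − (-3)·I. Computing rank(N^1) = 2, rank(N^2) = 1, rank(N^3) = 0; the number of blocks of size ≥ j is rank(N^{j−1}) − rank(N^j), giving [2, 1, 1]. So we have 1 block(s) of size 3, 1 block(s) of size 1 → block sizes [3, 1]

Assembling the blocks gives a Jordan form
J =
  [-3,  1,  0,  0]
  [ 0, -3,  1,  0]
  [ 0,  0, -3,  0]
  [ 0,  0,  0, -3]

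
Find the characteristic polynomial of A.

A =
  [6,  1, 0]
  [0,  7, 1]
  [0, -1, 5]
x^3 - 18*x^2 + 108*x - 216

Expanding det(x·I − A) (e.g. by cofactor expansion or by noting that A is similar to its Jordan form J, which has the same characteristic polynomial as A) gives
  χ_A(x) = x^3 - 18*x^2 + 108*x - 216
which factors as (x - 6)^3. The eigenvalues (with algebraic multiplicities) are λ = 6 with multiplicity 3.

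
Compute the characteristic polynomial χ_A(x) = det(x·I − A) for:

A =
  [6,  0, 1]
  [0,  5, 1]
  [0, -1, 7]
x^3 - 18*x^2 + 108*x - 216

Expanding det(x·I − A) (e.g. by cofactor expansion or by noting that A is similar to its Jordan form J, which has the same characteristic polynomial as A) gives
  χ_A(x) = x^3 - 18*x^2 + 108*x - 216
which factors as (x - 6)^3. The eigenvalues (with algebraic multiplicities) are λ = 6 with multiplicity 3.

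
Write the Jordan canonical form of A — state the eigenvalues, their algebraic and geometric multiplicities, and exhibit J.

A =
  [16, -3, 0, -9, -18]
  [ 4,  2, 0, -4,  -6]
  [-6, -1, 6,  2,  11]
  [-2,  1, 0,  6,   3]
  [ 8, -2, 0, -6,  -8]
J_3(4) ⊕ J_1(4) ⊕ J_1(6)

The characteristic polynomial is
  det(x·I − A) = x^5 - 22*x^4 + 192*x^3 - 832*x^2 + 1792*x - 1536 = (x - 6)*(x - 4)^4

Eigenvalues and multiplicities (the geometric multiplicity of λ is n − rank(A − λI), which equals the number of Jordan blocks for λ):
  λ = 4: algebraic multiplicity = 4, geometric multiplicity = 2
  λ = 6: algebraic multiplicity = 1, geometric multiplicity = 1

Determining the block sizes for each eigenvalue:
  λ = 4: with am = 4 and gm = 2, the partition is not yet determined (e.g. several partitions of 4 into 2 parts exist). Let N = A − (4)·I. Computing rank(N^1) = 3, rank(N^2) = 2, rank(N^3) = 1; the number of blocks of size ≥ j is rank(N^{j−1}) − rank(N^j), giving [2, 1, 1]. So we have 1 block(s) of size 3, 1 block(s) of size 1 → block sizes [3, 1]
  λ = 6: one block (gm = 1), so the single block has size am = 1 → block sizes [1]

Assembling the blocks gives a Jordan form
J =
  [4, 1, 0, 0, 0]
  [0, 4, 1, 0, 0]
  [0, 0, 4, 0, 0]
  [0, 0, 0, 4, 0]
  [0, 0, 0, 0, 6]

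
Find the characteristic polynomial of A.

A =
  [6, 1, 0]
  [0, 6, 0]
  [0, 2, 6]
x^3 - 18*x^2 + 108*x - 216

Expanding det(x·I − A) (e.g. by cofactor expansion or by noting that A is similar to its Jordan form J, which has the same characteristic polynomial as A) gives
  χ_A(x) = x^3 - 18*x^2 + 108*x - 216
which factors as (x - 6)^3. The eigenvalues (with algebraic multiplicities) are λ = 6 with multiplicity 3.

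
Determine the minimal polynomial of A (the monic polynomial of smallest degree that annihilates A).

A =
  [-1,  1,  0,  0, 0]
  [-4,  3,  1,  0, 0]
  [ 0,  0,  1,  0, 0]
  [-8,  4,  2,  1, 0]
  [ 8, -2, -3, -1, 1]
x^3 - 3*x^2 + 3*x - 1

The characteristic polynomial is χ_A(x) = (x - 1)^5, so the eigenvalues are known. The minimal polynomial is
  m_A(x) = Π_λ (x − λ)^{k_λ}
where k_λ is the size of the *largest* Jordan block for λ (equivalently, the smallest k with (A − λI)^k v = 0 for every generalised eigenvector v of λ).

  λ = 1: largest Jordan block has size 3, contributing (x − 1)^3

So m_A(x) = (x - 1)^3 = x^3 - 3*x^2 + 3*x - 1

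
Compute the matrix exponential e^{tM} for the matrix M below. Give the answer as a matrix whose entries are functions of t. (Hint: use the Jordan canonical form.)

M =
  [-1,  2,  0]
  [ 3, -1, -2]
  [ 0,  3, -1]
e^{tM} =
  [3*t^2*exp(-t) + exp(-t), 2*t*exp(-t), -2*t^2*exp(-t)]
  [3*t*exp(-t), exp(-t), -2*t*exp(-t)]
  [9*t^2*exp(-t)/2, 3*t*exp(-t), -3*t^2*exp(-t) + exp(-t)]

Strategy: write M = P · J · P⁻¹ where J is a Jordan canonical form, so e^{tM} = P · e^{tJ} · P⁻¹, and e^{tJ} can be computed block-by-block.

M has Jordan form
J =
  [-1,  1,  0]
  [ 0, -1,  1]
  [ 0,  0, -1]
(up to reordering of blocks).

Per-block formulas:
  For a 3×3 Jordan block J_3(-1): exp(t · J_3(-1)) = e^(-1t)·(I + t·N + (t^2/2)·N^2), where N is the 3×3 nilpotent shift.

After assembling e^{tJ} and conjugating by P, we get:

e^{tM} =
  [3*t^2*exp(-t) + exp(-t), 2*t*exp(-t), -2*t^2*exp(-t)]
  [3*t*exp(-t), exp(-t), -2*t*exp(-t)]
  [9*t^2*exp(-t)/2, 3*t*exp(-t), -3*t^2*exp(-t) + exp(-t)]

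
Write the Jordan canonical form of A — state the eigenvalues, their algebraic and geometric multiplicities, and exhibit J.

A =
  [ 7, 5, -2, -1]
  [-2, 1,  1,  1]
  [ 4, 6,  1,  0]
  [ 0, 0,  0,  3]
J_3(3) ⊕ J_1(3)

The characteristic polynomial is
  det(x·I − A) = x^4 - 12*x^3 + 54*x^2 - 108*x + 81 = (x - 3)^4

Eigenvalues and multiplicities (the geometric multiplicity of λ is n − rank(A − λI), which equals the number of Jordan blocks for λ):
  λ = 3: algebraic multiplicity = 4, geometric multiplicity = 2

Determining the block sizes for each eigenvalue:
  λ = 3: with am = 4 and gm = 2, the partition is not yet determined (e.g. several partitions of 4 into 2 parts exist). Let N = A − (3)·I. Computing rank(N^1) = 2, rank(N^2) = 1, rank(N^3) = 0; the number of blocks of size ≥ j is rank(N^{j−1}) − rank(N^j), giving [2, 1, 1]. So we have 1 block(s) of size 3, 1 block(s) of size 1 → block sizes [3, 1]

Assembling the blocks gives a Jordan form
J =
  [3, 1, 0, 0]
  [0, 3, 1, 0]
  [0, 0, 3, 0]
  [0, 0, 0, 3]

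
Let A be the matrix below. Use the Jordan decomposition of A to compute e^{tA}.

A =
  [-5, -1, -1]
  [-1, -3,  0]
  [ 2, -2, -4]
e^{tA} =
  [-t*exp(-4*t) + exp(-4*t), t^2*exp(-4*t) - t*exp(-4*t), t^2*exp(-4*t)/2 - t*exp(-4*t)]
  [-t*exp(-4*t), t^2*exp(-4*t) + t*exp(-4*t) + exp(-4*t), t^2*exp(-4*t)/2]
  [2*t*exp(-4*t), -2*t^2*exp(-4*t) - 2*t*exp(-4*t), -t^2*exp(-4*t) + exp(-4*t)]

Strategy: write A = P · J · P⁻¹ where J is a Jordan canonical form, so e^{tA} = P · e^{tJ} · P⁻¹, and e^{tJ} can be computed block-by-block.

A has Jordan form
J =
  [-4,  1,  0]
  [ 0, -4,  1]
  [ 0,  0, -4]
(up to reordering of blocks).

Per-block formulas:
  For a 3×3 Jordan block J_3(-4): exp(t · J_3(-4)) = e^(-4t)·(I + t·N + (t^2/2)·N^2), where N is the 3×3 nilpotent shift.

After assembling e^{tJ} and conjugating by P, we get:

e^{tA} =
  [-t*exp(-4*t) + exp(-4*t), t^2*exp(-4*t) - t*exp(-4*t), t^2*exp(-4*t)/2 - t*exp(-4*t)]
  [-t*exp(-4*t), t^2*exp(-4*t) + t*exp(-4*t) + exp(-4*t), t^2*exp(-4*t)/2]
  [2*t*exp(-4*t), -2*t^2*exp(-4*t) - 2*t*exp(-4*t), -t^2*exp(-4*t) + exp(-4*t)]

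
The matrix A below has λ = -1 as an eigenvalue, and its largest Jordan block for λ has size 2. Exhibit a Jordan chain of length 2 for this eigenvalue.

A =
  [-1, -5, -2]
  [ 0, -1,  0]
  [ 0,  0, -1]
A Jordan chain for λ = -1 of length 2:
v_1 = (-5, 0, 0)ᵀ
v_2 = (0, 1, 0)ᵀ

Let N = A − (-1)·I. We want v_2 with N^2 v_2 = 0 but N^1 v_2 ≠ 0; then v_{j-1} := N · v_j for j = 2, …, 2.

Pick v_2 = (0, 1, 0)ᵀ.
Then v_1 = N · v_2 = (-5, 0, 0)ᵀ.

Sanity check: (A − (-1)·I) v_1 = (0, 0, 0)ᵀ = 0. ✓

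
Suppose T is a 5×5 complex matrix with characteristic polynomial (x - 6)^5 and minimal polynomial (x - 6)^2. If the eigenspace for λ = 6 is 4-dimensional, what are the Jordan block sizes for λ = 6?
Block sizes for λ = 6: [2, 1, 1, 1]

Step 1 — from the characteristic polynomial, algebraic multiplicity of λ = 6 is 5. From dim ker(T − (6)·I) = 4, there are exactly 4 Jordan blocks for λ = 6.
Step 2 — from the minimal polynomial, the factor (x − 6)^2 tells us the largest block for λ = 6 has size 2.
Step 3 — with total size 5, 4 blocks, and largest block 2, the block sizes (in nonincreasing order) are [2, 1, 1, 1].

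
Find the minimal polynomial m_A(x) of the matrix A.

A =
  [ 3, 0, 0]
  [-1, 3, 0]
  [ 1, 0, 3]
x^2 - 6*x + 9

The characteristic polynomial is χ_A(x) = (x - 3)^3, so the eigenvalues are known. The minimal polynomial is
  m_A(x) = Π_λ (x − λ)^{k_λ}
where k_λ is the size of the *largest* Jordan block for λ (equivalently, the smallest k with (A − λI)^k v = 0 for every generalised eigenvector v of λ).

  λ = 3: largest Jordan block has size 2, contributing (x − 3)^2

So m_A(x) = (x - 3)^2 = x^2 - 6*x + 9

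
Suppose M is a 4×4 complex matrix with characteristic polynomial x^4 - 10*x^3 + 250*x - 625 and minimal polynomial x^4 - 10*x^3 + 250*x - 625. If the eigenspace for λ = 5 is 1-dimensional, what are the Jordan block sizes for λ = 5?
Block sizes for λ = 5: [3]

Step 1 — from the characteristic polynomial, algebraic multiplicity of λ = 5 is 3. From dim ker(M − (5)·I) = 1, there are exactly 1 Jordan blocks for λ = 5.
Step 2 — from the minimal polynomial, the factor (x − 5)^3 tells us the largest block for λ = 5 has size 3.
Step 3 — with total size 3, 1 blocks, and largest block 3, the block sizes (in nonincreasing order) are [3].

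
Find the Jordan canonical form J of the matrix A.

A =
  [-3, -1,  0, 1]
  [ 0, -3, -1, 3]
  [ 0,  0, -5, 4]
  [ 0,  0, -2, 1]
J_3(-3) ⊕ J_1(-1)

The characteristic polynomial is
  det(x·I − A) = x^4 + 10*x^3 + 36*x^2 + 54*x + 27 = (x + 1)*(x + 3)^3

Eigenvalues and multiplicities (the geometric multiplicity of λ is n − rank(A − λI), which equals the number of Jordan blocks for λ):
  λ = -3: algebraic multiplicity = 3, geometric multiplicity = 1
  λ = -1: algebraic multiplicity = 1, geometric multiplicity = 1

Determining the block sizes for each eigenvalue:
  λ = -3: one block (gm = 1), so the single block has size am = 3 → block sizes [3]
  λ = -1: one block (gm = 1), so the single block has size am = 1 → block sizes [1]

Assembling the blocks gives a Jordan form
J =
  [-3,  1,  0,  0]
  [ 0, -3,  1,  0]
  [ 0,  0, -3,  0]
  [ 0,  0,  0, -1]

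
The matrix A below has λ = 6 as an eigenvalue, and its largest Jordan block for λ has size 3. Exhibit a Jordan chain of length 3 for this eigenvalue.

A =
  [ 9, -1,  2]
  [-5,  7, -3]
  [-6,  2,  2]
A Jordan chain for λ = 6 of length 3:
v_1 = (2, -2, -4)ᵀ
v_2 = (3, -5, -6)ᵀ
v_3 = (1, 0, 0)ᵀ

Let N = A − (6)·I. We want v_3 with N^3 v_3 = 0 but N^2 v_3 ≠ 0; then v_{j-1} := N · v_j for j = 3, …, 2.

Pick v_3 = (1, 0, 0)ᵀ.
Then v_2 = N · v_3 = (3, -5, -6)ᵀ.
Then v_1 = N · v_2 = (2, -2, -4)ᵀ.

Sanity check: (A − (6)·I) v_1 = (0, 0, 0)ᵀ = 0. ✓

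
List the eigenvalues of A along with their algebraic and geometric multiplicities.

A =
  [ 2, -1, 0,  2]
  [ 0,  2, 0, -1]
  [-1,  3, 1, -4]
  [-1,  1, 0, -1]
λ = 1: alg = 4, geom = 2

Step 1 — factor the characteristic polynomial to read off the algebraic multiplicities:
  χ_A(x) = (x - 1)^4

Step 2 — compute geometric multiplicities via the rank-nullity identity g(λ) = n − rank(A − λI):
  rank(A − (1)·I) = 2, so dim ker(A − (1)·I) = n − 2 = 2

Summary:
  λ = 1: algebraic multiplicity = 4, geometric multiplicity = 2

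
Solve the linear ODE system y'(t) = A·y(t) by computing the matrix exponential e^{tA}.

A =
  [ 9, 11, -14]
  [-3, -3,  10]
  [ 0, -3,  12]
e^{tA} =
  [-12*t^2*exp(6*t) + 3*t*exp(6*t) + exp(6*t), -12*t^2*exp(6*t) + 11*t*exp(6*t), -8*t^2*exp(6*t) - 14*t*exp(6*t)]
  [9*t^2*exp(6*t) - 3*t*exp(6*t), 9*t^2*exp(6*t) - 9*t*exp(6*t) + exp(6*t), 6*t^2*exp(6*t) + 10*t*exp(6*t)]
  [9*t^2*exp(6*t)/2, 9*t^2*exp(6*t)/2 - 3*t*exp(6*t), 3*t^2*exp(6*t) + 6*t*exp(6*t) + exp(6*t)]

Strategy: write A = P · J · P⁻¹ where J is a Jordan canonical form, so e^{tA} = P · e^{tJ} · P⁻¹, and e^{tJ} can be computed block-by-block.

A has Jordan form
J =
  [6, 1, 0]
  [0, 6, 1]
  [0, 0, 6]
(up to reordering of blocks).

Per-block formulas:
  For a 3×3 Jordan block J_3(6): exp(t · J_3(6)) = e^(6t)·(I + t·N + (t^2/2)·N^2), where N is the 3×3 nilpotent shift.

After assembling e^{tJ} and conjugating by P, we get:

e^{tA} =
  [-12*t^2*exp(6*t) + 3*t*exp(6*t) + exp(6*t), -12*t^2*exp(6*t) + 11*t*exp(6*t), -8*t^2*exp(6*t) - 14*t*exp(6*t)]
  [9*t^2*exp(6*t) - 3*t*exp(6*t), 9*t^2*exp(6*t) - 9*t*exp(6*t) + exp(6*t), 6*t^2*exp(6*t) + 10*t*exp(6*t)]
  [9*t^2*exp(6*t)/2, 9*t^2*exp(6*t)/2 - 3*t*exp(6*t), 3*t^2*exp(6*t) + 6*t*exp(6*t) + exp(6*t)]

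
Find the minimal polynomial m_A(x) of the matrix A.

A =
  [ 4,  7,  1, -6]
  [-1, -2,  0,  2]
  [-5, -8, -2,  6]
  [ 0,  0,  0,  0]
x^3

The characteristic polynomial is χ_A(x) = x^4, so the eigenvalues are known. The minimal polynomial is
  m_A(x) = Π_λ (x − λ)^{k_λ}
where k_λ is the size of the *largest* Jordan block for λ (equivalently, the smallest k with (A − λI)^k v = 0 for every generalised eigenvector v of λ).

  λ = 0: largest Jordan block has size 3, contributing (x − 0)^3

So m_A(x) = x^3 = x^3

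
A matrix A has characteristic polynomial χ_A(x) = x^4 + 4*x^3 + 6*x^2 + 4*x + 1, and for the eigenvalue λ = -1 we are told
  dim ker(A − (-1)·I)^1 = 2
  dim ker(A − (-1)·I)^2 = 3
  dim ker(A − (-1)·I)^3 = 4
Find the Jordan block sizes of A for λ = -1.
Block sizes for λ = -1: [3, 1]

From the dimensions of kernels of powers, the number of Jordan blocks of size at least j is d_j − d_{j−1} where d_j = dim ker(N^j) (with d_0 = 0). Computing the differences gives [2, 1, 1].
The number of blocks of size exactly k is (#blocks of size ≥ k) − (#blocks of size ≥ k + 1), so the partition is: 1 block(s) of size 1, 1 block(s) of size 3.
In nonincreasing order the block sizes are [3, 1].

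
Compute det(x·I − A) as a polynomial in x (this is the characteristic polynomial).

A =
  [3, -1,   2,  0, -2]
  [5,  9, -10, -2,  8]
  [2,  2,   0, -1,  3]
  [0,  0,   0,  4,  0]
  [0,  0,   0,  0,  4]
x^5 - 20*x^4 + 160*x^3 - 640*x^2 + 1280*x - 1024

Expanding det(x·I − A) (e.g. by cofactor expansion or by noting that A is similar to its Jordan form J, which has the same characteristic polynomial as A) gives
  χ_A(x) = x^5 - 20*x^4 + 160*x^3 - 640*x^2 + 1280*x - 1024
which factors as (x - 4)^5. The eigenvalues (with algebraic multiplicities) are λ = 4 with multiplicity 5.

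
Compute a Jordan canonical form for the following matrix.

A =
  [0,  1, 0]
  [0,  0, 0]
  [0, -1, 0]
J_2(0) ⊕ J_1(0)

The characteristic polynomial is
  det(x·I − A) = x^3

Eigenvalues and multiplicities (the geometric multiplicity of λ is n − rank(A − λI), which equals the number of Jordan blocks for λ):
  λ = 0: algebraic multiplicity = 3, geometric multiplicity = 2

Determining the block sizes for each eigenvalue:
  λ = 0: 2 blocks summing to 3 forces exactly one block of size 2 and the rest size 1 → block sizes [2, 1]

Assembling the blocks gives a Jordan form
J =
  [0, 1, 0]
  [0, 0, 0]
  [0, 0, 0]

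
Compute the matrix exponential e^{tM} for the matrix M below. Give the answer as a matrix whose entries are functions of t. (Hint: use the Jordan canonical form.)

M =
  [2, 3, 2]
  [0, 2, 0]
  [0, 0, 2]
e^{tM} =
  [exp(2*t), 3*t*exp(2*t), 2*t*exp(2*t)]
  [0, exp(2*t), 0]
  [0, 0, exp(2*t)]

Strategy: write M = P · J · P⁻¹ where J is a Jordan canonical form, so e^{tM} = P · e^{tJ} · P⁻¹, and e^{tJ} can be computed block-by-block.

M has Jordan form
J =
  [2, 1, 0]
  [0, 2, 0]
  [0, 0, 2]
(up to reordering of blocks).

Per-block formulas:
  For a 2×2 Jordan block J_2(2): exp(t · J_2(2)) = e^(2t)·(I + t·N), where N is the 2×2 nilpotent shift.
  For a 1×1 block at λ = 2: exp(t · [2]) = [e^(2t)].

After assembling e^{tJ} and conjugating by P, we get:

e^{tM} =
  [exp(2*t), 3*t*exp(2*t), 2*t*exp(2*t)]
  [0, exp(2*t), 0]
  [0, 0, exp(2*t)]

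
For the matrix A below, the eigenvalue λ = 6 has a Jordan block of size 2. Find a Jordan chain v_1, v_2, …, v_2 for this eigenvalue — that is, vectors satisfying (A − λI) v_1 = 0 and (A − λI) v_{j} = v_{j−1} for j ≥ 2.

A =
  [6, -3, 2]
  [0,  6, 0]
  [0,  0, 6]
A Jordan chain for λ = 6 of length 2:
v_1 = (-3, 0, 0)ᵀ
v_2 = (0, 1, 0)ᵀ

Let N = A − (6)·I. We want v_2 with N^2 v_2 = 0 but N^1 v_2 ≠ 0; then v_{j-1} := N · v_j for j = 2, …, 2.

Pick v_2 = (0, 1, 0)ᵀ.
Then v_1 = N · v_2 = (-3, 0, 0)ᵀ.

Sanity check: (A − (6)·I) v_1 = (0, 0, 0)ᵀ = 0. ✓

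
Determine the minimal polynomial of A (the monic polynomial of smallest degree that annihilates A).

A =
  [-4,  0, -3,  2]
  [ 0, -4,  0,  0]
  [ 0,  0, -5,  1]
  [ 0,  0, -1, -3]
x^3 + 12*x^2 + 48*x + 64

The characteristic polynomial is χ_A(x) = (x + 4)^4, so the eigenvalues are known. The minimal polynomial is
  m_A(x) = Π_λ (x − λ)^{k_λ}
where k_λ is the size of the *largest* Jordan block for λ (equivalently, the smallest k with (A − λI)^k v = 0 for every generalised eigenvector v of λ).

  λ = -4: largest Jordan block has size 3, contributing (x + 4)^3

So m_A(x) = (x + 4)^3 = x^3 + 12*x^2 + 48*x + 64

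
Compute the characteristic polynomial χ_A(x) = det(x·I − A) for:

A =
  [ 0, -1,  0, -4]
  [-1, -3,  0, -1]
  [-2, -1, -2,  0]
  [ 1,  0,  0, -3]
x^4 + 8*x^3 + 24*x^2 + 32*x + 16

Expanding det(x·I − A) (e.g. by cofactor expansion or by noting that A is similar to its Jordan form J, which has the same characteristic polynomial as A) gives
  χ_A(x) = x^4 + 8*x^3 + 24*x^2 + 32*x + 16
which factors as (x + 2)^4. The eigenvalues (with algebraic multiplicities) are λ = -2 with multiplicity 4.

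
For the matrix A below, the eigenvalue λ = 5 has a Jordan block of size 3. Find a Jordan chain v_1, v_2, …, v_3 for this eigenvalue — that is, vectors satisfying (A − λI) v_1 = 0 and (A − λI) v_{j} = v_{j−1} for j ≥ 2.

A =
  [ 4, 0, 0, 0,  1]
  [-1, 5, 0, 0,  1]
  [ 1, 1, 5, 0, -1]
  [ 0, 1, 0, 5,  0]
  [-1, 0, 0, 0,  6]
A Jordan chain for λ = 5 of length 3:
v_1 = (0, 0, -1, -1, 0)ᵀ
v_2 = (-1, -1, 1, 0, -1)ᵀ
v_3 = (1, 0, 0, 0, 0)ᵀ

Let N = A − (5)·I. We want v_3 with N^3 v_3 = 0 but N^2 v_3 ≠ 0; then v_{j-1} := N · v_j for j = 3, …, 2.

Pick v_3 = (1, 0, 0, 0, 0)ᵀ.
Then v_2 = N · v_3 = (-1, -1, 1, 0, -1)ᵀ.
Then v_1 = N · v_2 = (0, 0, -1, -1, 0)ᵀ.

Sanity check: (A − (5)·I) v_1 = (0, 0, 0, 0, 0)ᵀ = 0. ✓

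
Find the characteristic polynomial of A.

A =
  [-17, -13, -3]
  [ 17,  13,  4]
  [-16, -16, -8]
x^3 + 12*x^2 + 48*x + 64

Expanding det(x·I − A) (e.g. by cofactor expansion or by noting that A is similar to its Jordan form J, which has the same characteristic polynomial as A) gives
  χ_A(x) = x^3 + 12*x^2 + 48*x + 64
which factors as (x + 4)^3. The eigenvalues (with algebraic multiplicities) are λ = -4 with multiplicity 3.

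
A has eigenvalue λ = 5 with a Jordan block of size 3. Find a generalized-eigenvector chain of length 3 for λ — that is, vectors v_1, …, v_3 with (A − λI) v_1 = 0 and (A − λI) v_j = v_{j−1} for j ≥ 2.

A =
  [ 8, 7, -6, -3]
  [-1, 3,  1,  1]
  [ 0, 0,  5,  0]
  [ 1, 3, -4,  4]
A Jordan chain for λ = 5 of length 3:
v_1 = (-1, 0, 0, -1)ᵀ
v_2 = (3, -1, 0, 1)ᵀ
v_3 = (1, 0, 0, 0)ᵀ

Let N = A − (5)·I. We want v_3 with N^3 v_3 = 0 but N^2 v_3 ≠ 0; then v_{j-1} := N · v_j for j = 3, …, 2.

Pick v_3 = (1, 0, 0, 0)ᵀ.
Then v_2 = N · v_3 = (3, -1, 0, 1)ᵀ.
Then v_1 = N · v_2 = (-1, 0, 0, -1)ᵀ.

Sanity check: (A − (5)·I) v_1 = (0, 0, 0, 0)ᵀ = 0. ✓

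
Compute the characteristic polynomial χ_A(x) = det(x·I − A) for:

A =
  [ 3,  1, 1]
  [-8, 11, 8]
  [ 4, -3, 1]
x^3 - 15*x^2 + 75*x - 125

Expanding det(x·I − A) (e.g. by cofactor expansion or by noting that A is similar to its Jordan form J, which has the same characteristic polynomial as A) gives
  χ_A(x) = x^3 - 15*x^2 + 75*x - 125
which factors as (x - 5)^3. The eigenvalues (with algebraic multiplicities) are λ = 5 with multiplicity 3.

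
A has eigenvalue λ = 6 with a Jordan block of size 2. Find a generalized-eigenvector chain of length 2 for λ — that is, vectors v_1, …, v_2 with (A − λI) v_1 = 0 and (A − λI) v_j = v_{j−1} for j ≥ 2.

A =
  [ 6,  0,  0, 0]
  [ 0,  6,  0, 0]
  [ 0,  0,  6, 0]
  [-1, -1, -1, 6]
A Jordan chain for λ = 6 of length 2:
v_1 = (0, 0, 0, -1)ᵀ
v_2 = (1, 0, 0, 0)ᵀ

Let N = A − (6)·I. We want v_2 with N^2 v_2 = 0 but N^1 v_2 ≠ 0; then v_{j-1} := N · v_j for j = 2, …, 2.

Pick v_2 = (1, 0, 0, 0)ᵀ.
Then v_1 = N · v_2 = (0, 0, 0, -1)ᵀ.

Sanity check: (A − (6)·I) v_1 = (0, 0, 0, 0)ᵀ = 0. ✓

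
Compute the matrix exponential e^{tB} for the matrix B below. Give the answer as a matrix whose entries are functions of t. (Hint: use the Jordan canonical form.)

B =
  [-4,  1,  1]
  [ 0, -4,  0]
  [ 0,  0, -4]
e^{tB} =
  [exp(-4*t), t*exp(-4*t), t*exp(-4*t)]
  [0, exp(-4*t), 0]
  [0, 0, exp(-4*t)]

Strategy: write B = P · J · P⁻¹ where J is a Jordan canonical form, so e^{tB} = P · e^{tJ} · P⁻¹, and e^{tJ} can be computed block-by-block.

B has Jordan form
J =
  [-4,  1,  0]
  [ 0, -4,  0]
  [ 0,  0, -4]
(up to reordering of blocks).

Per-block formulas:
  For a 2×2 Jordan block J_2(-4): exp(t · J_2(-4)) = e^(-4t)·(I + t·N), where N is the 2×2 nilpotent shift.
  For a 1×1 block at λ = -4: exp(t · [-4]) = [e^(-4t)].

After assembling e^{tJ} and conjugating by P, we get:

e^{tB} =
  [exp(-4*t), t*exp(-4*t), t*exp(-4*t)]
  [0, exp(-4*t), 0]
  [0, 0, exp(-4*t)]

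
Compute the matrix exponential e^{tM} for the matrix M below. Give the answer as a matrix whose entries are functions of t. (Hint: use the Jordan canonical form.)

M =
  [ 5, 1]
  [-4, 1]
e^{tM} =
  [2*t*exp(3*t) + exp(3*t), t*exp(3*t)]
  [-4*t*exp(3*t), -2*t*exp(3*t) + exp(3*t)]

Strategy: write M = P · J · P⁻¹ where J is a Jordan canonical form, so e^{tM} = P · e^{tJ} · P⁻¹, and e^{tJ} can be computed block-by-block.

M has Jordan form
J =
  [3, 1]
  [0, 3]
(up to reordering of blocks).

Per-block formulas:
  For a 2×2 Jordan block J_2(3): exp(t · J_2(3)) = e^(3t)·(I + t·N), where N is the 2×2 nilpotent shift.

After assembling e^{tJ} and conjugating by P, we get:

e^{tM} =
  [2*t*exp(3*t) + exp(3*t), t*exp(3*t)]
  [-4*t*exp(3*t), -2*t*exp(3*t) + exp(3*t)]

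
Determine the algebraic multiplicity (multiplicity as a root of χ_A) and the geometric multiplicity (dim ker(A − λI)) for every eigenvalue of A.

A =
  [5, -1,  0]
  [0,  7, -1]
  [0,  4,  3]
λ = 5: alg = 3, geom = 1

Step 1 — factor the characteristic polynomial to read off the algebraic multiplicities:
  χ_A(x) = (x - 5)^3

Step 2 — compute geometric multiplicities via the rank-nullity identity g(λ) = n − rank(A − λI):
  rank(A − (5)·I) = 2, so dim ker(A − (5)·I) = n − 2 = 1

Summary:
  λ = 5: algebraic multiplicity = 3, geometric multiplicity = 1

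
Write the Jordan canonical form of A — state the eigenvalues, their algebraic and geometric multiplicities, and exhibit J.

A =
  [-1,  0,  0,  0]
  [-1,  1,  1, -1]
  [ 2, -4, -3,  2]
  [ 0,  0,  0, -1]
J_2(-1) ⊕ J_1(-1) ⊕ J_1(-1)

The characteristic polynomial is
  det(x·I − A) = x^4 + 4*x^3 + 6*x^2 + 4*x + 1 = (x + 1)^4

Eigenvalues and multiplicities (the geometric multiplicity of λ is n − rank(A − λI), which equals the number of Jordan blocks for λ):
  λ = -1: algebraic multiplicity = 4, geometric multiplicity = 3

Determining the block sizes for each eigenvalue:
  λ = -1: 3 blocks summing to 4 forces exactly one block of size 2 and the rest size 1 → block sizes [2, 1, 1]

Assembling the blocks gives a Jordan form
J =
  [-1,  1,  0,  0]
  [ 0, -1,  0,  0]
  [ 0,  0, -1,  0]
  [ 0,  0,  0, -1]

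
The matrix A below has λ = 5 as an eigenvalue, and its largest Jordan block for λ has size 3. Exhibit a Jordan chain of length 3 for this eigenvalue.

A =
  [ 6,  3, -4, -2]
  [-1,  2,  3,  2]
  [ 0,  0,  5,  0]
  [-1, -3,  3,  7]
A Jordan chain for λ = 5 of length 3:
v_1 = (-1, 1, 0, 1)ᵀ
v_2 = (-4, 3, 0, 3)ᵀ
v_3 = (0, 0, 1, 0)ᵀ

Let N = A − (5)·I. We want v_3 with N^3 v_3 = 0 but N^2 v_3 ≠ 0; then v_{j-1} := N · v_j for j = 3, …, 2.

Pick v_3 = (0, 0, 1, 0)ᵀ.
Then v_2 = N · v_3 = (-4, 3, 0, 3)ᵀ.
Then v_1 = N · v_2 = (-1, 1, 0, 1)ᵀ.

Sanity check: (A − (5)·I) v_1 = (0, 0, 0, 0)ᵀ = 0. ✓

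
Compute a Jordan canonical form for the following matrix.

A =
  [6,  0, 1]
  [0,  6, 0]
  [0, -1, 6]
J_3(6)

The characteristic polynomial is
  det(x·I − A) = x^3 - 18*x^2 + 108*x - 216 = (x - 6)^3

Eigenvalues and multiplicities (the geometric multiplicity of λ is n − rank(A − λI), which equals the number of Jordan blocks for λ):
  λ = 6: algebraic multiplicity = 3, geometric multiplicity = 1

Determining the block sizes for each eigenvalue:
  λ = 6: one block (gm = 1), so the single block has size am = 3 → block sizes [3]

Assembling the blocks gives a Jordan form
J =
  [6, 1, 0]
  [0, 6, 1]
  [0, 0, 6]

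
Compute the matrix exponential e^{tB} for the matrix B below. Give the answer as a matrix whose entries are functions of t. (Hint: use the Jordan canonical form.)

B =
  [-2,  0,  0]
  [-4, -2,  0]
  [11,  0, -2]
e^{tB} =
  [exp(-2*t), 0, 0]
  [-4*t*exp(-2*t), exp(-2*t), 0]
  [11*t*exp(-2*t), 0, exp(-2*t)]

Strategy: write B = P · J · P⁻¹ where J is a Jordan canonical form, so e^{tB} = P · e^{tJ} · P⁻¹, and e^{tJ} can be computed block-by-block.

B has Jordan form
J =
  [-2,  1,  0]
  [ 0, -2,  0]
  [ 0,  0, -2]
(up to reordering of blocks).

Per-block formulas:
  For a 1×1 block at λ = -2: exp(t · [-2]) = [e^(-2t)].
  For a 2×2 Jordan block J_2(-2): exp(t · J_2(-2)) = e^(-2t)·(I + t·N), where N is the 2×2 nilpotent shift.

After assembling e^{tJ} and conjugating by P, we get:

e^{tB} =
  [exp(-2*t), 0, 0]
  [-4*t*exp(-2*t), exp(-2*t), 0]
  [11*t*exp(-2*t), 0, exp(-2*t)]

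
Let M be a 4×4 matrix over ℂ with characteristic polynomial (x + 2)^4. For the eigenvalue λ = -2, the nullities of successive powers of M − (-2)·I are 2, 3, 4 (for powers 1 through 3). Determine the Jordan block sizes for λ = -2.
Block sizes for λ = -2: [3, 1]

From the dimensions of kernels of powers, the number of Jordan blocks of size at least j is d_j − d_{j−1} where d_j = dim ker(N^j) (with d_0 = 0). Computing the differences gives [2, 1, 1].
The number of blocks of size exactly k is (#blocks of size ≥ k) − (#blocks of size ≥ k + 1), so the partition is: 1 block(s) of size 1, 1 block(s) of size 3.
In nonincreasing order the block sizes are [3, 1].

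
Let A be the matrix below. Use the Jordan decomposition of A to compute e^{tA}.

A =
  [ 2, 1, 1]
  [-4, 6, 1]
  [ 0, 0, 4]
e^{tA} =
  [-2*t*exp(4*t) + exp(4*t), t*exp(4*t), -t^2*exp(4*t)/2 + t*exp(4*t)]
  [-4*t*exp(4*t), 2*t*exp(4*t) + exp(4*t), -t^2*exp(4*t) + t*exp(4*t)]
  [0, 0, exp(4*t)]

Strategy: write A = P · J · P⁻¹ where J is a Jordan canonical form, so e^{tA} = P · e^{tJ} · P⁻¹, and e^{tJ} can be computed block-by-block.

A has Jordan form
J =
  [4, 1, 0]
  [0, 4, 1]
  [0, 0, 4]
(up to reordering of blocks).

Per-block formulas:
  For a 3×3 Jordan block J_3(4): exp(t · J_3(4)) = e^(4t)·(I + t·N + (t^2/2)·N^2), where N is the 3×3 nilpotent shift.

After assembling e^{tJ} and conjugating by P, we get:

e^{tA} =
  [-2*t*exp(4*t) + exp(4*t), t*exp(4*t), -t^2*exp(4*t)/2 + t*exp(4*t)]
  [-4*t*exp(4*t), 2*t*exp(4*t) + exp(4*t), -t^2*exp(4*t) + t*exp(4*t)]
  [0, 0, exp(4*t)]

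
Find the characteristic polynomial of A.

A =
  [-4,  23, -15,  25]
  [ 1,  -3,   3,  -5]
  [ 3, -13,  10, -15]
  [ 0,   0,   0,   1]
x^4 - 4*x^3 + 6*x^2 - 4*x + 1

Expanding det(x·I − A) (e.g. by cofactor expansion or by noting that A is similar to its Jordan form J, which has the same characteristic polynomial as A) gives
  χ_A(x) = x^4 - 4*x^3 + 6*x^2 - 4*x + 1
which factors as (x - 1)^4. The eigenvalues (with algebraic multiplicities) are λ = 1 with multiplicity 4.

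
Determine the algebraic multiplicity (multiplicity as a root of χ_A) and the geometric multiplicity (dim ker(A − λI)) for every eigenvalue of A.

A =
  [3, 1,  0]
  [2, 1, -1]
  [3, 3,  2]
λ = 2: alg = 3, geom = 1

Step 1 — factor the characteristic polynomial to read off the algebraic multiplicities:
  χ_A(x) = (x - 2)^3

Step 2 — compute geometric multiplicities via the rank-nullity identity g(λ) = n − rank(A − λI):
  rank(A − (2)·I) = 2, so dim ker(A − (2)·I) = n − 2 = 1

Summary:
  λ = 2: algebraic multiplicity = 3, geometric multiplicity = 1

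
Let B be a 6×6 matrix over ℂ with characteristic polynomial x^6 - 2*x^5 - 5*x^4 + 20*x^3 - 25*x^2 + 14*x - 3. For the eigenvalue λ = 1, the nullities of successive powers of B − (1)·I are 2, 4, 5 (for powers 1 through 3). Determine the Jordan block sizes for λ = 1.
Block sizes for λ = 1: [3, 2]

From the dimensions of kernels of powers, the number of Jordan blocks of size at least j is d_j − d_{j−1} where d_j = dim ker(N^j) (with d_0 = 0). Computing the differences gives [2, 2, 1].
The number of blocks of size exactly k is (#blocks of size ≥ k) − (#blocks of size ≥ k + 1), so the partition is: 1 block(s) of size 2, 1 block(s) of size 3.
In nonincreasing order the block sizes are [3, 2].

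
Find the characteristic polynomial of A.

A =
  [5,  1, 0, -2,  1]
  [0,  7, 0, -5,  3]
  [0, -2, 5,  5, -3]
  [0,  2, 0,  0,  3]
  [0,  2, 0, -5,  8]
x^5 - 25*x^4 + 250*x^3 - 1250*x^2 + 3125*x - 3125

Expanding det(x·I − A) (e.g. by cofactor expansion or by noting that A is similar to its Jordan form J, which has the same characteristic polynomial as A) gives
  χ_A(x) = x^5 - 25*x^4 + 250*x^3 - 1250*x^2 + 3125*x - 3125
which factors as (x - 5)^5. The eigenvalues (with algebraic multiplicities) are λ = 5 with multiplicity 5.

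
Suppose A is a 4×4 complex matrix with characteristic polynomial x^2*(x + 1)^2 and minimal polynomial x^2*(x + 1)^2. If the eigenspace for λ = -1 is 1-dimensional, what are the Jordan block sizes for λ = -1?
Block sizes for λ = -1: [2]

Step 1 — from the characteristic polynomial, algebraic multiplicity of λ = -1 is 2. From dim ker(A − (-1)·I) = 1, there are exactly 1 Jordan blocks for λ = -1.
Step 2 — from the minimal polynomial, the factor (x + 1)^2 tells us the largest block for λ = -1 has size 2.
Step 3 — with total size 2, 1 blocks, and largest block 2, the block sizes (in nonincreasing order) are [2].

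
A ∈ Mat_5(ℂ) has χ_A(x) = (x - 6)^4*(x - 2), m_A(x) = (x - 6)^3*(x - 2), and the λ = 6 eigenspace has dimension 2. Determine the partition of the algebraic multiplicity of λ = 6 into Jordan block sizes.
Block sizes for λ = 6: [3, 1]

Step 1 — from the characteristic polynomial, algebraic multiplicity of λ = 6 is 4. From dim ker(A − (6)·I) = 2, there are exactly 2 Jordan blocks for λ = 6.
Step 2 — from the minimal polynomial, the factor (x − 6)^3 tells us the largest block for λ = 6 has size 3.
Step 3 — with total size 4, 2 blocks, and largest block 3, the block sizes (in nonincreasing order) are [3, 1].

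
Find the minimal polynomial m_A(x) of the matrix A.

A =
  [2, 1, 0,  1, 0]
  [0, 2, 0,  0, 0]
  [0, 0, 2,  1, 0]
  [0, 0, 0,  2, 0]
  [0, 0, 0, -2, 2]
x^2 - 4*x + 4

The characteristic polynomial is χ_A(x) = (x - 2)^5, so the eigenvalues are known. The minimal polynomial is
  m_A(x) = Π_λ (x − λ)^{k_λ}
where k_λ is the size of the *largest* Jordan block for λ (equivalently, the smallest k with (A − λI)^k v = 0 for every generalised eigenvector v of λ).

  λ = 2: largest Jordan block has size 2, contributing (x − 2)^2

So m_A(x) = (x - 2)^2 = x^2 - 4*x + 4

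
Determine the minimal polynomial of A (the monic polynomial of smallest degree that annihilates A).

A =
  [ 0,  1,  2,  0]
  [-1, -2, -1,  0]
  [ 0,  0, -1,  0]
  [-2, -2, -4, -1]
x^3 + 3*x^2 + 3*x + 1

The characteristic polynomial is χ_A(x) = (x + 1)^4, so the eigenvalues are known. The minimal polynomial is
  m_A(x) = Π_λ (x − λ)^{k_λ}
where k_λ is the size of the *largest* Jordan block for λ (equivalently, the smallest k with (A − λI)^k v = 0 for every generalised eigenvector v of λ).

  λ = -1: largest Jordan block has size 3, contributing (x + 1)^3

So m_A(x) = (x + 1)^3 = x^3 + 3*x^2 + 3*x + 1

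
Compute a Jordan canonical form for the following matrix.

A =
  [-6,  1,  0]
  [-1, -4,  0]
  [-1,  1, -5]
J_2(-5) ⊕ J_1(-5)

The characteristic polynomial is
  det(x·I − A) = x^3 + 15*x^2 + 75*x + 125 = (x + 5)^3

Eigenvalues and multiplicities (the geometric multiplicity of λ is n − rank(A − λI), which equals the number of Jordan blocks for λ):
  λ = -5: algebraic multiplicity = 3, geometric multiplicity = 2

Determining the block sizes for each eigenvalue:
  λ = -5: 2 blocks summing to 3 forces exactly one block of size 2 and the rest size 1 → block sizes [2, 1]

Assembling the blocks gives a Jordan form
J =
  [-5,  1,  0]
  [ 0, -5,  0]
  [ 0,  0, -5]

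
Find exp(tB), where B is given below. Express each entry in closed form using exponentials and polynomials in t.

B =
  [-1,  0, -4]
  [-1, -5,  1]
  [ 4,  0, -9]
e^{tB} =
  [4*t*exp(-5*t) + exp(-5*t), 0, -4*t*exp(-5*t)]
  [-t*exp(-5*t), exp(-5*t), t*exp(-5*t)]
  [4*t*exp(-5*t), 0, -4*t*exp(-5*t) + exp(-5*t)]

Strategy: write B = P · J · P⁻¹ where J is a Jordan canonical form, so e^{tB} = P · e^{tJ} · P⁻¹, and e^{tJ} can be computed block-by-block.

B has Jordan form
J =
  [-5,  1,  0]
  [ 0, -5,  0]
  [ 0,  0, -5]
(up to reordering of blocks).

Per-block formulas:
  For a 2×2 Jordan block J_2(-5): exp(t · J_2(-5)) = e^(-5t)·(I + t·N), where N is the 2×2 nilpotent shift.
  For a 1×1 block at λ = -5: exp(t · [-5]) = [e^(-5t)].

After assembling e^{tJ} and conjugating by P, we get:

e^{tB} =
  [4*t*exp(-5*t) + exp(-5*t), 0, -4*t*exp(-5*t)]
  [-t*exp(-5*t), exp(-5*t), t*exp(-5*t)]
  [4*t*exp(-5*t), 0, -4*t*exp(-5*t) + exp(-5*t)]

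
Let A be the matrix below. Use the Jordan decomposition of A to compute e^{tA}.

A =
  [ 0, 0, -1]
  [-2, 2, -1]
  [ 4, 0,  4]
e^{tA} =
  [-2*t*exp(2*t) + exp(2*t), 0, -t*exp(2*t)]
  [-2*t*exp(2*t), exp(2*t), -t*exp(2*t)]
  [4*t*exp(2*t), 0, 2*t*exp(2*t) + exp(2*t)]

Strategy: write A = P · J · P⁻¹ where J is a Jordan canonical form, so e^{tA} = P · e^{tJ} · P⁻¹, and e^{tJ} can be computed block-by-block.

A has Jordan form
J =
  [2, 1, 0]
  [0, 2, 0]
  [0, 0, 2]
(up to reordering of blocks).

Per-block formulas:
  For a 2×2 Jordan block J_2(2): exp(t · J_2(2)) = e^(2t)·(I + t·N), where N is the 2×2 nilpotent shift.
  For a 1×1 block at λ = 2: exp(t · [2]) = [e^(2t)].

After assembling e^{tJ} and conjugating by P, we get:

e^{tA} =
  [-2*t*exp(2*t) + exp(2*t), 0, -t*exp(2*t)]
  [-2*t*exp(2*t), exp(2*t), -t*exp(2*t)]
  [4*t*exp(2*t), 0, 2*t*exp(2*t) + exp(2*t)]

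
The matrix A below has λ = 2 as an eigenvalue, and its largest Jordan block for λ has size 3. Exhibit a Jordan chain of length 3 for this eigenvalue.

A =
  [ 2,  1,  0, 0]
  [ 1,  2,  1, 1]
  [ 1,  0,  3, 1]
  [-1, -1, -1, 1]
A Jordan chain for λ = 2 of length 3:
v_1 = (1, 0, 0, -1)ᵀ
v_2 = (0, 1, 1, -1)ᵀ
v_3 = (1, 0, 0, 0)ᵀ

Let N = A − (2)·I. We want v_3 with N^3 v_3 = 0 but N^2 v_3 ≠ 0; then v_{j-1} := N · v_j for j = 3, …, 2.

Pick v_3 = (1, 0, 0, 0)ᵀ.
Then v_2 = N · v_3 = (0, 1, 1, -1)ᵀ.
Then v_1 = N · v_2 = (1, 0, 0, -1)ᵀ.

Sanity check: (A − (2)·I) v_1 = (0, 0, 0, 0)ᵀ = 0. ✓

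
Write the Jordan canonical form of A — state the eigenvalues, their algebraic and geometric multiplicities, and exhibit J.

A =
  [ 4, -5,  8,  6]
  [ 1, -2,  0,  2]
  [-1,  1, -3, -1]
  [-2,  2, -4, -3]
J_2(-1) ⊕ J_2(-1)

The characteristic polynomial is
  det(x·I − A) = x^4 + 4*x^3 + 6*x^2 + 4*x + 1 = (x + 1)^4

Eigenvalues and multiplicities (the geometric multiplicity of λ is n − rank(A − λI), which equals the number of Jordan blocks for λ):
  λ = -1: algebraic multiplicity = 4, geometric multiplicity = 2

Determining the block sizes for each eigenvalue:
  λ = -1: with am = 4 and gm = 2, the partition is not yet determined (e.g. several partitions of 4 into 2 parts exist). Let N = A − (-1)·I. Computing rank(N^1) = 2, rank(N^2) = 0; the number of blocks of size ≥ j is rank(N^{j−1}) − rank(N^j), giving [2, 2]. So we have 2 block(s) of size 2 → block sizes [2, 2]

Assembling the blocks gives a Jordan form
J =
  [-1,  1,  0,  0]
  [ 0, -1,  0,  0]
  [ 0,  0, -1,  1]
  [ 0,  0,  0, -1]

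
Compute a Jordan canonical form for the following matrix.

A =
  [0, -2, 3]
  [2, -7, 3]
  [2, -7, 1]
J_3(-2)

The characteristic polynomial is
  det(x·I − A) = x^3 + 6*x^2 + 12*x + 8 = (x + 2)^3

Eigenvalues and multiplicities (the geometric multiplicity of λ is n − rank(A − λI), which equals the number of Jordan blocks for λ):
  λ = -2: algebraic multiplicity = 3, geometric multiplicity = 1

Determining the block sizes for each eigenvalue:
  λ = -2: one block (gm = 1), so the single block has size am = 3 → block sizes [3]

Assembling the blocks gives a Jordan form
J =
  [-2,  1,  0]
  [ 0, -2,  1]
  [ 0,  0, -2]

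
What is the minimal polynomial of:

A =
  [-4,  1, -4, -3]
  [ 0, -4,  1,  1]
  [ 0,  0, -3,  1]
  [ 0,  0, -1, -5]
x^2 + 8*x + 16

The characteristic polynomial is χ_A(x) = (x + 4)^4, so the eigenvalues are known. The minimal polynomial is
  m_A(x) = Π_λ (x − λ)^{k_λ}
where k_λ is the size of the *largest* Jordan block for λ (equivalently, the smallest k with (A − λI)^k v = 0 for every generalised eigenvector v of λ).

  λ = -4: largest Jordan block has size 2, contributing (x + 4)^2

So m_A(x) = (x + 4)^2 = x^2 + 8*x + 16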